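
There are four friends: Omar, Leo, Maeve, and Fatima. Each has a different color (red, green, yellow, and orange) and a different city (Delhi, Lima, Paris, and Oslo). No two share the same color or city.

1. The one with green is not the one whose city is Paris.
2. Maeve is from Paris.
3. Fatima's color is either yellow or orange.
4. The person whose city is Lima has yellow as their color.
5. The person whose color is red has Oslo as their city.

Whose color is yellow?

With clues 1–4, Maeve is impossible for the one with color yellow.
With clues 1–5, Leo and Omar are impossible for the one with color yellow.
That leaves Fatima.

Fatima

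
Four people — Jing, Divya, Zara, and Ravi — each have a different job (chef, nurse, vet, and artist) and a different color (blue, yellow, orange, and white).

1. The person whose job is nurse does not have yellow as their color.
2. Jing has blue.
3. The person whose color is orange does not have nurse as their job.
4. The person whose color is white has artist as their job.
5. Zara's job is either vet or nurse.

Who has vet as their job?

With clues 1–4, Jing is impossible for the one with job vet.
With clues 1–5, Divya and Ravi are impossible for the one with job vet.
That leaves Zara.

Zara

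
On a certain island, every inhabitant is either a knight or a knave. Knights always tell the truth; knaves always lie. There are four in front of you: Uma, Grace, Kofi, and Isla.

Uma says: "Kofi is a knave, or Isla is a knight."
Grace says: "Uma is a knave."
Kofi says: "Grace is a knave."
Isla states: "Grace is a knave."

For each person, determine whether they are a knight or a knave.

Consider Uma. Suppose Uma is a knave.
Then no assignment of the remaining roles makes every statement match its speaker's type — contradiction.
So Uma is a knight.
With that fixed, Grace's statement is false, so Grace is a knave.
With that fixed, Kofi's statement is true, so Kofi is a knight.
With that fixed, Isla's statement is true, so Isla is a knight.

Uma: knight, Grace: knave, Kofi: knight, Isla: knight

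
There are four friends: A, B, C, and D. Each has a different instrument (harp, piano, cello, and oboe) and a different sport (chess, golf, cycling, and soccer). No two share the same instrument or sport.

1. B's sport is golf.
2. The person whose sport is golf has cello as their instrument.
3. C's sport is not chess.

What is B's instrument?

With clues 1–2, harp, oboe, and piano are impossible for B's instrument.
That leaves cello.

cello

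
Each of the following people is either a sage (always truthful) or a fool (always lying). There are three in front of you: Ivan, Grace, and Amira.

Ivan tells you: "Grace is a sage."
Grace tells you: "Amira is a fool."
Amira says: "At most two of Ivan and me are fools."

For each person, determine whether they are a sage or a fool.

Ivan: fool, Grace: fool, Amira: sage

Regardless of anyone's role, Amira's statement is true, so Amira is a sage.
With that fixed, Grace's statement is false, so Grace is a fool.
With that fixed, Ivan's statement is false, so Ivan is a fool.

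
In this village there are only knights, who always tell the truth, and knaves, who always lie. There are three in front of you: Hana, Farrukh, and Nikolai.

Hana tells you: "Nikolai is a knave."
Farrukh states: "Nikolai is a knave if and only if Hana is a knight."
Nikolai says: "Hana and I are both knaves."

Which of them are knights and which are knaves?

Consider Hana. Suppose Hana is a knave.
Then whichever role Nikolai has, Nikolai's statement has the wrong truth value — contradiction.
So Hana is a knight.
With that fixed, Nikolai's statement is false, so Nikolai is a knave.
With that fixed, Farrukh's statement is true, so Farrukh is a knight.

Hana: knight, Farrukh: knight, Nikolai: knave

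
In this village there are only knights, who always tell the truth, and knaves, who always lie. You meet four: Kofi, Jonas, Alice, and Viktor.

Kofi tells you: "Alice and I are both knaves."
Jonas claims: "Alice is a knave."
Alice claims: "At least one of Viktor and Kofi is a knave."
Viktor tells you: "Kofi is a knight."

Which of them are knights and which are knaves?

Consider Kofi. Suppose Kofi is a knight.
Then Kofi's own statement would have to be true, but it can't be — contradiction.
So Kofi is a knave.
With that fixed, Alice's statement is true, so Alice is a knight.
With that fixed, Viktor's statement is false, so Viktor is a knave.
With that fixed, Jonas's statement is false, so Jonas is a knave.

Kofi: knave, Jonas: knave, Alice: knight, Viktor: knave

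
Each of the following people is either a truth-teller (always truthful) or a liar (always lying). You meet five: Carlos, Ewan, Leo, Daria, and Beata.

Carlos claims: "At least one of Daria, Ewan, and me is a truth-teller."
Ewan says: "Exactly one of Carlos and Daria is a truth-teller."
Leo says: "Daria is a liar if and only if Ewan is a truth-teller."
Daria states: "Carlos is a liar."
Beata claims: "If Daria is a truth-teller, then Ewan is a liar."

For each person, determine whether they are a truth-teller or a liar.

Consider Carlos. Suppose Carlos is a liar.
Then no assignment of the remaining roles makes every statement match its speaker's type — contradiction.
So Carlos is a truth-teller.
With that fixed, Daria's statement is false, so Daria is a liar.
With that fixed, Beata's statement is true, so Beata is a truth-teller.
With that fixed, Ewan's statement is true, so Ewan is a truth-teller.
With that fixed, Leo's statement is true, so Leo is a truth-teller.

Carlos: truth-teller, Ewan: truth-teller, Leo: truth-teller, Daria: liar, Beata: truth-teller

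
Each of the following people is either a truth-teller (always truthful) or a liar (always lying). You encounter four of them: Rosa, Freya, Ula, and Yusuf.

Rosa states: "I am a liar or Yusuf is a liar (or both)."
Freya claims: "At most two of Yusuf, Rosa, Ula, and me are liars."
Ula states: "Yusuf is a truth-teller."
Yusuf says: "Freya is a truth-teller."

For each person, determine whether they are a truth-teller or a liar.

Rosa: truth-teller, Freya: liar, Ula: liar, Yusuf: liar

Consider Rosa. Suppose Rosa is a liar.
Then Rosa's own statement would have to be false, but it can't be — contradiction.
So Rosa is a truth-teller.
Consider Freya. Suppose Freya is a truth-teller.
Then no assignment of the remaining roles makes every statement match its speaker's type — contradiction.
So Freya is a liar.
With that fixed, Yusuf's statement is false, so Yusuf is a liar.
With that fixed, Ula's statement is false, so Ula is a liar.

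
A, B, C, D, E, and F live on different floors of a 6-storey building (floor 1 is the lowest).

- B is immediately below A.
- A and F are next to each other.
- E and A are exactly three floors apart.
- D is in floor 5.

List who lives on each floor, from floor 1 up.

From clue 1: A is in {2,3,4,5,6}.
From clues 1–2: A is in {2,3,4,5}.
From clues 1–4: C → floor 1, B → floor 2, A → floor 3, F → floor 4, D → floor 5, E → floor 6.

C, B, A, F, D, E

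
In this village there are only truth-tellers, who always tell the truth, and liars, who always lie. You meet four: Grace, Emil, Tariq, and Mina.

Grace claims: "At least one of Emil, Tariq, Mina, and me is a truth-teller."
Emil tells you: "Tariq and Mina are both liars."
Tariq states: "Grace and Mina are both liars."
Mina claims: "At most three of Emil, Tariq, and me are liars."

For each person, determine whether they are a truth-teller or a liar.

Regardless of anyone's role, Mina's statement is true, so Mina is a truth-teller.
With that fixed, Grace's statement is true, so Grace is a truth-teller.
With that fixed, Emil's statement is false, so Emil is a liar.
With that fixed, Tariq's statement is false, so Tariq is a liar.

Grace: truth-teller, Emil: liar, Tariq: liar, Mina: truth-teller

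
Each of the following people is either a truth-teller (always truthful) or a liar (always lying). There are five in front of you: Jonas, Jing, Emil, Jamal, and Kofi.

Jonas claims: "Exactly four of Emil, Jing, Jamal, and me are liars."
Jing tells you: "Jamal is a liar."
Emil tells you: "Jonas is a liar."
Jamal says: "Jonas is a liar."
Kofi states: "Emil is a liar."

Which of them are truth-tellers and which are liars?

Consider Jonas. Suppose Jonas is a truth-teller.
Then Jonas's own statement would have to be true, but it can't be — contradiction.
So Jonas is a liar.
With that fixed, Emil's statement is true, so Emil is a truth-teller.
With that fixed, Jamal's statement is true, so Jamal is a truth-teller.
With that fixed, Kofi's statement is false, so Kofi is a liar.
With that fixed, Jing's statement is false, so Jing is a liar.

Jonas: liar, Jing: liar, Emil: truth-teller, Jamal: truth-teller, Kofi: liar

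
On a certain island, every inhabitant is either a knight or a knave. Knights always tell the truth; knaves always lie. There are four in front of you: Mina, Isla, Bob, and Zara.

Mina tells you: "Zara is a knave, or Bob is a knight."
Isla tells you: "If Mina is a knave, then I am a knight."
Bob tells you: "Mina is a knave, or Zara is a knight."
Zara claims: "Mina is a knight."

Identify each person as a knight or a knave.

Mina: knight, Isla: knight, Bob: knight, Zara: knight

Consider Mina. Suppose Mina is a knave.
Then no assignment of the remaining roles makes every statement match its speaker's type — contradiction.
So Mina is a knight.
With that fixed, Isla's statement is true, so Isla is a knight.
With that fixed, Zara's statement is true, so Zara is a knight.
With that fixed, Bob's statement is true, so Bob is a knight.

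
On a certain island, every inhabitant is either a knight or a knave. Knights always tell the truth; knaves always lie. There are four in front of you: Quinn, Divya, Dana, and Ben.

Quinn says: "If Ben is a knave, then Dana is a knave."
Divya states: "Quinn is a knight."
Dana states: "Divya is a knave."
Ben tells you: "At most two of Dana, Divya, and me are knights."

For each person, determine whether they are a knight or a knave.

Consider Quinn. Suppose Quinn is a knave.
Then no assignment of the remaining roles makes every statement match its speaker's type — contradiction.
So Quinn is a knight.
With that fixed, Divya's statement is true, so Divya is a knight.
With that fixed, Dana's statement is false, so Dana is a knave.
With that fixed, Ben's statement is true, so Ben is a knight.

Quinn: knight, Divya: knight, Dana: knave, Ben: knight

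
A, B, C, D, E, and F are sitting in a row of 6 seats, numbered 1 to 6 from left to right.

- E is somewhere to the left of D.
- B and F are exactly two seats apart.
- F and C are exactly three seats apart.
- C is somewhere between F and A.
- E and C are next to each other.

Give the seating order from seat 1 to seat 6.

A, E, C, B, D, F

From clue 1: D is in {2,3,4,5,6}.
From clues 1–4: B is in {3,4}.
From clues 1–5: A → seat 1, E → seat 2, C → seat 3, B → seat 4, D → seat 5, F → seat 6.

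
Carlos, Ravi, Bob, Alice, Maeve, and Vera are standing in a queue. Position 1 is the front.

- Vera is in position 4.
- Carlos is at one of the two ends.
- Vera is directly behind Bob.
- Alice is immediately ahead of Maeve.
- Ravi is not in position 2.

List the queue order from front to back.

Alice, Maeve, Bob, Vera, Ravi, Carlos

From clue 1: Vera → position 4.
From clues 1–2: Carlos is in {1,6}.
From clues 1–3: Bob → position 3.
From clues 1–4: Carlos is in {1,6}.
From clues 1–5: Alice → position 1, Maeve → position 2, Ravi → position 5, Carlos → position 6.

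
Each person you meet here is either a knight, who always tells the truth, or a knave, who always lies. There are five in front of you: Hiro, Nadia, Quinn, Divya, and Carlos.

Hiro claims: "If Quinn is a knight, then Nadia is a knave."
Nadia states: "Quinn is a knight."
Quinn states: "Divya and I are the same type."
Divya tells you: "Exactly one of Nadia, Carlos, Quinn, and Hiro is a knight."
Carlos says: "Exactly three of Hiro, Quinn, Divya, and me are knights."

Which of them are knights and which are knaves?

Hiro: knight, Nadia: knave, Quinn: knave, Divya: knight, Carlos: knave

Consider Hiro. Suppose Hiro is a knave.
Then no assignment of the remaining roles makes every statement match its speaker's type — contradiction.
So Hiro is a knight.
Consider Nadia. Suppose Nadia is a knight.
Then no assignment of the remaining roles makes every statement match its speaker's type — contradiction.
So Nadia is a knave.
Consider Quinn. Suppose Quinn is a knight.
Then Nadia's statement comes out true, contradicting Nadia being a knave.
So Quinn is a knave.
Consider Divya. Suppose Divya is a knave.
Then Quinn's statement comes out true, contradicting Quinn being a knave.
So Divya is a knight.
Consider Carlos. Suppose Carlos is a knight.
Then Divya's statement comes out false, contradicting Divya being a knight.
So Carlos is a knave.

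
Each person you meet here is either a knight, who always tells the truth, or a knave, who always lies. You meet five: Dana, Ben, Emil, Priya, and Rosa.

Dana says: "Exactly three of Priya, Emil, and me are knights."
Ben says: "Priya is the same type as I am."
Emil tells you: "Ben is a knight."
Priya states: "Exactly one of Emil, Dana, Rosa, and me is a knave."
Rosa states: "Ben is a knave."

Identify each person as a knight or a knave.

Consider Dana. Suppose Dana is a knave.
Then no assignment of the remaining roles makes every statement match its speaker's type — contradiction.
So Dana is a knight.
Consider Ben. Suppose Ben is a knave.
Then no assignment of the remaining roles makes every statement match its speaker's type — contradiction.
So Ben is a knight.
With that fixed, Emil's statement is true, so Emil is a knight.
With that fixed, Rosa's statement is false, so Rosa is a knave.
Consider Priya. Suppose Priya is a knave.
Then Dana's statement comes out false, contradicting Dana being a knight.
So Priya is a knight.

Dana: knight, Ben: knight, Emil: knight, Priya: knight, Rosa: knave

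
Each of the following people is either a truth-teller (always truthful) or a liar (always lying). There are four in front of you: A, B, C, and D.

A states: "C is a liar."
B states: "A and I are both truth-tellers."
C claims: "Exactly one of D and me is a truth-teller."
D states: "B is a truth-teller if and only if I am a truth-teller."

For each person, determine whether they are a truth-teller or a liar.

Consider A. Suppose A is a liar.
Then no assignment of the remaining roles makes every statement match its speaker's type — contradiction.
So A is a truth-teller.
Consider B. Suppose B is a liar.
Then whichever role D has, D's statement has the wrong truth value — contradiction.
So B is a truth-teller.
Consider C. Suppose C is a truth-teller.
Then A's statement comes out false, contradicting A being a truth-teller.
So C is a liar.
Consider D. Suppose D is a truth-teller.
Then C's statement comes out true, contradicting C being a liar.
So D is a liar.

A: truth-teller, B: truth-teller, C: liar, D: liar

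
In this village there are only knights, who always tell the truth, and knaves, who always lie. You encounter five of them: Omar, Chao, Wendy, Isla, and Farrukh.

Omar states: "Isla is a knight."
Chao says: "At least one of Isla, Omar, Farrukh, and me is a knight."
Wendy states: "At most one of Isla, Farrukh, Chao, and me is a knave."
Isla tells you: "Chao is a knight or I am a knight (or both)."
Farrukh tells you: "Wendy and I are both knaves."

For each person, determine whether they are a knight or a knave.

Omar: knight, Chao: knight, Wendy: knight, Isla: knight, Farrukh: knave

Consider Omar. Suppose Omar is a knave.
Then no assignment of the remaining roles makes every statement match its speaker's type — contradiction.
So Omar is a knight.
With that fixed, Chao's statement is true, so Chao is a knight.
With that fixed, Isla's statement is true, so Isla is a knight.
Consider Wendy. Suppose Wendy is a knave.
Then whichever role Farrukh has, Farrukh's statement has the wrong truth value — contradiction.
So Wendy is a knight.
With that fixed, Farrukh's statement is false, so Farrukh is a knave.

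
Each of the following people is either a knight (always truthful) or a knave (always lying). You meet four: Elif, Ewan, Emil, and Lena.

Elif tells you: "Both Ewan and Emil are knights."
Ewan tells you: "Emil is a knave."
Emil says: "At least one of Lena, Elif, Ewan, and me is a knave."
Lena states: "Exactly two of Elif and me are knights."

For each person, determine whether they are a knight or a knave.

Consider Elif. Suppose Elif is a knight.
Then no assignment of the remaining roles makes every statement match its speaker's type — contradiction.
So Elif is a knave.
With that fixed, Emil's statement is true, so Emil is a knight.
With that fixed, Lena's statement is false, so Lena is a knave.
With that fixed, Ewan's statement is false, so Ewan is a knave.

Elif: knave, Ewan: knave, Emil: knight, Lena: knave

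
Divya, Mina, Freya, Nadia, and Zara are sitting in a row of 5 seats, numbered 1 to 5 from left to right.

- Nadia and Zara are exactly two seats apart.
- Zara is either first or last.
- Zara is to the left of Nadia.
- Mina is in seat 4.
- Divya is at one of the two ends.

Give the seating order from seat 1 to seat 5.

Zara, Freya, Nadia, Mina, Divya

From clues 1–2: Nadia → seat 3.
From clues 1–3: Zara → seat 1.
From clues 1–4: Mina → seat 4.
From clues 1–5: Freya → seat 2, Divya → seat 5.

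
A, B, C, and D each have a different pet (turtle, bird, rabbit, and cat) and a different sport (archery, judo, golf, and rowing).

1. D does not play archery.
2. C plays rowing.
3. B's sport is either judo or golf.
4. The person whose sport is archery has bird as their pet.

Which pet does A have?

bird

With clues 1–4, cat, rabbit, and turtle are impossible for A's pet.
That leaves bird.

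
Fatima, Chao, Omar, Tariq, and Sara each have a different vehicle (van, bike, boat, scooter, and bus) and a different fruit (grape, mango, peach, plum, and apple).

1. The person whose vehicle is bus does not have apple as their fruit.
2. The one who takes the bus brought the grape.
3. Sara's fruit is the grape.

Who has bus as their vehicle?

With clues 1–3, Chao, Fatima, Omar, and Tariq are impossible for the one with vehicle bus.
That leaves Sara.

Sara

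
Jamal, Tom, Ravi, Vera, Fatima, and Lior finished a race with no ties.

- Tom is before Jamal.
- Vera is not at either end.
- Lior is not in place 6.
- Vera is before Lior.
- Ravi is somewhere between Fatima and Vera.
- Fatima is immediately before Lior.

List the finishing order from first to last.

From clue 1: Jamal is in {2,3,4,5,6}.
From clues 1–2: Vera is in {2,3,4,5}.
From clues 1–4: Vera is in {2,3,4}.
From clues 1–6: Tom → place 1, Vera → place 2, Ravi → place 3, Fatima → place 4, Lior → place 5, Jamal → place 6.

Tom, Vera, Ravi, Fatima, Lior, Jamal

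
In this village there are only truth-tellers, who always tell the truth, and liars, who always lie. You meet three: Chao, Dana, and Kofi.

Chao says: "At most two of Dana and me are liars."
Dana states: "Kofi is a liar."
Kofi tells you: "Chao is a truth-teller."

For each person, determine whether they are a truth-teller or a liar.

Regardless of anyone's role, Chao's statement is true, so Chao is a truth-teller.
With that fixed, Kofi's statement is true, so Kofi is a truth-teller.
With that fixed, Dana's statement is false, so Dana is a liar.

Chao: truth-teller, Dana: liar, Kofi: truth-teller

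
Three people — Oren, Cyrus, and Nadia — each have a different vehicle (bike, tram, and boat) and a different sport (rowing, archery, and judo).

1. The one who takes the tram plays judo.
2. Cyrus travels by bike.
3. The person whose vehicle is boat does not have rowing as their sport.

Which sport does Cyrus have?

With clues 1–2, judo is impossible for Cyrus's sport.
With clues 1–3, archery is impossible for Cyrus's sport.
That leaves rowing.

rowing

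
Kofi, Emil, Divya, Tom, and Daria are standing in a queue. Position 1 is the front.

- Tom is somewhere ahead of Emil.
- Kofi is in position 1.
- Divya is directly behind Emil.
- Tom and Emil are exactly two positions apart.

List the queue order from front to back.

From clue 1: Emil is in {2,3,4,5}.
From clues 1–2: Kofi → position 1.
From clues 1–3: Emil is in {3,4}.
From clues 1–4: Tom → position 2, Daria → position 3, Emil → position 4, Divya → position 5.

Kofi, Tom, Daria, Emil, Divya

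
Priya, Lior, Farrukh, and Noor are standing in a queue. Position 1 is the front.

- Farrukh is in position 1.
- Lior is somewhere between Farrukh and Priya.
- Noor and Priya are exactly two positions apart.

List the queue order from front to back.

Farrukh, Noor, Lior, Priya

From clue 1: Farrukh → position 1.
From clues 1–2: Priya is in {3,4}.
From clues 1–3: Noor → position 2, Lior → position 3, Priya → position 4.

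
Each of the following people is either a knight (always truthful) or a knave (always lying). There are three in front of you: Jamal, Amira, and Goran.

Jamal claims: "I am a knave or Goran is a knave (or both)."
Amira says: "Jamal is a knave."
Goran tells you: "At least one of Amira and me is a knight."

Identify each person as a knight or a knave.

Jamal: knight, Amira: knave, Goran: knave

Consider Jamal. Suppose Jamal is a knave.
Then Jamal's own statement would have to be false, but it can't be — contradiction.
So Jamal is a knight.
With that fixed, Amira's statement is false, so Amira is a knave.
Consider Goran. Suppose Goran is a knight.
Then Jamal's statement comes out false, contradicting Jamal being a knight.
So Goran is a knave.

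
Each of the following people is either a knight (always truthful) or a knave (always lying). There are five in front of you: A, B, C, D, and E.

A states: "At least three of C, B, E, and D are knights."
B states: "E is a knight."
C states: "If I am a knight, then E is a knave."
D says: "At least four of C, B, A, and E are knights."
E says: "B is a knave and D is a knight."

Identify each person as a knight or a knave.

A: knave, B: knave, C: knight, D: knave, E: knave

Consider A. Suppose A is a knight.
Then no assignment of the remaining roles makes every statement match its speaker's type — contradiction.
So A is a knave.
With that fixed, D's statement is false, so D is a knave.
With that fixed, E's statement is false, so E is a knave.
With that fixed, B's statement is false, so B is a knave.
With that fixed, C's statement is true, so C is a knight.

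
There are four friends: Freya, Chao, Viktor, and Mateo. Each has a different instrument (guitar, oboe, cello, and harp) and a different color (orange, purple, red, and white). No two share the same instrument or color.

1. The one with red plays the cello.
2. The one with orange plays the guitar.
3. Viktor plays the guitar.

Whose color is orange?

Viktor

With clues 1–3, Chao, Freya, and Mateo are impossible for the one with color orange.
That leaves Viktor.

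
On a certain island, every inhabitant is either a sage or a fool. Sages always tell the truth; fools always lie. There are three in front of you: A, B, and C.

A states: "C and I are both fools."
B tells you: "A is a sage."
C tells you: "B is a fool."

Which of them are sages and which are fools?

Consider A. Suppose A is a sage.
Then A's own statement would have to be true, but it can't be — contradiction.
So A is a fool.
With that fixed, B's statement is false, so B is a fool.
With that fixed, C's statement is true, so C is a sage.

A: fool, B: fool, C: sage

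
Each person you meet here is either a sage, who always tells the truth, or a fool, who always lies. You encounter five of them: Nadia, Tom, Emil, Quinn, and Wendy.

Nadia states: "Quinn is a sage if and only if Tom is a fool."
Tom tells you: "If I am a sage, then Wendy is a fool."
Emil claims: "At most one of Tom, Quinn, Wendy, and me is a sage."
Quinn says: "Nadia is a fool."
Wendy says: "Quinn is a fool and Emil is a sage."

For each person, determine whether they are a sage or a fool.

Nadia: fool, Tom: sage, Emil: fool, Quinn: sage, Wendy: fool

Consider Nadia. Suppose Nadia is a sage.
Then no assignment of the remaining roles makes every statement match its speaker's type — contradiction.
So Nadia is a fool.
With that fixed, Quinn's statement is true, so Quinn is a sage.
With that fixed, Wendy's statement is false, so Wendy is a fool.
With that fixed, Tom's statement is true, so Tom is a sage.
With that fixed, Emil's statement is false, so Emil is a fool.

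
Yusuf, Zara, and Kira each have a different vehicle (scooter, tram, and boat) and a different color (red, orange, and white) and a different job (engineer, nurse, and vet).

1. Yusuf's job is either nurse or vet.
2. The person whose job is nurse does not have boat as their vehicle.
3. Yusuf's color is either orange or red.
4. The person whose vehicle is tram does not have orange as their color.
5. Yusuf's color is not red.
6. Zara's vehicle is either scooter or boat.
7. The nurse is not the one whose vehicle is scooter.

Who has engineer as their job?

Clue 1 rules out Yusuf for the one with job engineer.
With clues 1–7, Kira is impossible for the one with job engineer.
That leaves Zara.

Zara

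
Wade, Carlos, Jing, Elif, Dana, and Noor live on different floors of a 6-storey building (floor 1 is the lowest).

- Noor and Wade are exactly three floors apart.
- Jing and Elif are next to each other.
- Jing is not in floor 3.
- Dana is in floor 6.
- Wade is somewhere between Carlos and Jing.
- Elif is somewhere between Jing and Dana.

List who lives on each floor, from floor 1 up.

From clues 1–3: Jing is in {1,2,4,5,6}.
From clues 1–4: Elif → floor 3, Dana → floor 6.
From clues 1–5: Wade is in {2,4}.
From clues 1–6: Noor → floor 1, Jing → floor 2, Wade → floor 4, Carlos → floor 5.

Noor, Jing, Elif, Wade, Carlos, Dana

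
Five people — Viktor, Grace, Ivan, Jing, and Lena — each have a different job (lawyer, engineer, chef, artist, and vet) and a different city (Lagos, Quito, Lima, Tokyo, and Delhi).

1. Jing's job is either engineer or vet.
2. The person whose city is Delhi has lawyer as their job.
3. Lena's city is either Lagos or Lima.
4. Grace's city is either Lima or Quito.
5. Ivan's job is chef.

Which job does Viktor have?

With clues 1–5, artist, chef, engineer, and vet are impossible for Viktor's job.
That leaves lawyer.

lawyer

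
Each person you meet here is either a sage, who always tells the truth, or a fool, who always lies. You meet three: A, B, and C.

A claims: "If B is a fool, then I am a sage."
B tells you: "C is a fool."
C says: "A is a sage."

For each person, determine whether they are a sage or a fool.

A: sage, B: fool, C: sage

Consider A. Suppose A is a fool.
Then no assignment of the remaining roles makes every statement match its speaker's type — contradiction.
So A is a sage.
With that fixed, C's statement is true, so C is a sage.
With that fixed, B's statement is false, so B is a fool.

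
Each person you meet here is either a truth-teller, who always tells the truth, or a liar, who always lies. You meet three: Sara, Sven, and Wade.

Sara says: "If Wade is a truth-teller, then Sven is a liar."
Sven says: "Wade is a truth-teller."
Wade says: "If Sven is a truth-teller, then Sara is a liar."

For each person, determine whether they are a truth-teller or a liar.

Consider Sara. Suppose Sara is a truth-teller.
Then no assignment of the remaining roles makes every statement match its speaker's type — contradiction.
So Sara is a liar.
With that fixed, Wade's statement is true, so Wade is a truth-teller.
With that fixed, Sven's statement is true, so Sven is a truth-teller.

Sara: liar, Sven: truth-teller, Wade: truth-teller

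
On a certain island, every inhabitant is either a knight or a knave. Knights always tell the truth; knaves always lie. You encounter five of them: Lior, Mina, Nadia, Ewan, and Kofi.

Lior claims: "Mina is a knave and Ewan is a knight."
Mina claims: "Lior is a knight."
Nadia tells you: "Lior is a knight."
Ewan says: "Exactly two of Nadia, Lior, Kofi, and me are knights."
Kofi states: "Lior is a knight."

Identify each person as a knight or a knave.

Consider Lior. Suppose Lior is a knight.
Then no assignment of the remaining roles makes every statement match its speaker's type — contradiction.
So Lior is a knave.
With that fixed, Mina's statement is false, so Mina is a knave.
With that fixed, Nadia's statement is false, so Nadia is a knave.
With that fixed, Kofi's statement is false, so Kofi is a knave.
With that fixed, Ewan's statement is false, so Ewan is a knave.

Lior: knave, Mina: knave, Nadia: knave, Ewan: knave, Kofi: knave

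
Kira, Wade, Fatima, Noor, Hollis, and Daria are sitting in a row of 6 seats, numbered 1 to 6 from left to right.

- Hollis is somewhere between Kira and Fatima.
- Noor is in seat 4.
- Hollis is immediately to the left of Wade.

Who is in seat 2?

With clues 1–2, Noor is ruled out for seat 2.
With clues 1–3, Daria, Fatima, Kira, and Wade are ruled out for seat 2.
So seat 2 is Hollis.

Hollis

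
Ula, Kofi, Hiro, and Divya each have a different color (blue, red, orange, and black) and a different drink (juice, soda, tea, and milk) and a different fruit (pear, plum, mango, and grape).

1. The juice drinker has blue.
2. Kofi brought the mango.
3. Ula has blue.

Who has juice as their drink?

With clues 1–3, Divya, Hiro, and Kofi are impossible for the one with drink juice.
That leaves Ula.

Ula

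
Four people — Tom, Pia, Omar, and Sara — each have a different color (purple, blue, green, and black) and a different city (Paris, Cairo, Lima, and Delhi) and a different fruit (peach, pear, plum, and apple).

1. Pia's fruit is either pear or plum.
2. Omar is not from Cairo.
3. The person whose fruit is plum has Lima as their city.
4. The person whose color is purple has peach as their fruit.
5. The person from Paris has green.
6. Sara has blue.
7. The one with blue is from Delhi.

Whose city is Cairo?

With clues 1–2, Omar is impossible for the one with city Cairo.
With clues 1–7, Pia and Sara are impossible for the one with city Cairo.
That leaves Tom.

Tom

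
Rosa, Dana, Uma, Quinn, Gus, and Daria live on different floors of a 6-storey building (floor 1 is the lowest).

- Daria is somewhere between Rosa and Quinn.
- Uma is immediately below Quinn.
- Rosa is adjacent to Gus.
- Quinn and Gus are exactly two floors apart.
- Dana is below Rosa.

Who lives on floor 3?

Quinn

With clues 1–3, Uma is ruled out for floor 3.
With clues 1–4, Dana, Gus, and Rosa are ruled out for floor 3.
With clues 1–5, Daria is ruled out for floor 3.
So floor 3 is Quinn.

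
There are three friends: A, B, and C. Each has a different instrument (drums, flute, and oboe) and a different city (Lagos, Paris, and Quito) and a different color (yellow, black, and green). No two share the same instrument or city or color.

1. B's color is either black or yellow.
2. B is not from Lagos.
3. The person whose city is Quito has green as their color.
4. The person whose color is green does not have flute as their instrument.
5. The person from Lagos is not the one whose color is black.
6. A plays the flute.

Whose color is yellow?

A

With clues 1–5, B is impossible for the one with color yellow.
With clues 1–6, C is impossible for the one with color yellow.
That leaves A.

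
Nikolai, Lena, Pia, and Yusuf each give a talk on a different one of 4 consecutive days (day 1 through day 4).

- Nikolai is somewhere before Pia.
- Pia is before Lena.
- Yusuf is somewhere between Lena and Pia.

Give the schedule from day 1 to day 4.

Nikolai, Pia, Yusuf, Lena

From clue 1: Nikolai is in {1,2,3}.
From clues 1–2: Nikolai is in {1,2}.
From clues 1–3: Nikolai → day 1, Pia → day 2, Yusuf → day 3, Lena → day 4.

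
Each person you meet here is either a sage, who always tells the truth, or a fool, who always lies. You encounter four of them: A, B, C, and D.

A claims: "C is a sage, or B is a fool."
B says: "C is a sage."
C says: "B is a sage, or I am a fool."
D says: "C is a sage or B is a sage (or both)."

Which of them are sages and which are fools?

A: sage, B: sage, C: sage, D: sage

Consider A. Suppose A is a fool.
Then no assignment of the remaining roles makes every statement match its speaker's type — contradiction.
So A is a sage.
Consider B. Suppose B is a fool.
Then whichever role C has, C's statement has the wrong truth value — contradiction.
So B is a sage.
With that fixed, C's statement is true, so C is a sage.
With that fixed, D's statement is true, so D is a sage.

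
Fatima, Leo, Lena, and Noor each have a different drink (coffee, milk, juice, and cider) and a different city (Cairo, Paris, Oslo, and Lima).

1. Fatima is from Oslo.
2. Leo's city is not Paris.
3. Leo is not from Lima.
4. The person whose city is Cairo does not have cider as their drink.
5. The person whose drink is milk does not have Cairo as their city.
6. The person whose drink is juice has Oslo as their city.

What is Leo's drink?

With clues 1–4, cider is impossible for Leo's drink.
With clues 1–5, milk is impossible for Leo's drink.
With clues 1–6, juice is impossible for Leo's drink.
That leaves coffee.

coffee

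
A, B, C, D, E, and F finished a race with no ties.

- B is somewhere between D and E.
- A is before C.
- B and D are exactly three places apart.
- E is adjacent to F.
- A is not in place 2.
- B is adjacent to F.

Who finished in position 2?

F

With clues 1–3, C is ruled out for place 2.
With clues 1–4, B and D are ruled out for place 2.
With clues 1–5, A is ruled out for place 2.
With clues 1–6, E is ruled out for place 2.
So place 2 is F.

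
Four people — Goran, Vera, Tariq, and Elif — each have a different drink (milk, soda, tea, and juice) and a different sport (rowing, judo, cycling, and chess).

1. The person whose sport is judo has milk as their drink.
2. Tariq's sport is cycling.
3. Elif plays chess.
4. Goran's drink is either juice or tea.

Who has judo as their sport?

Vera

With clues 1–2, Tariq is impossible for the one with sport judo.
With clues 1–3, Elif is impossible for the one with sport judo.
With clues 1–4, Goran is impossible for the one with sport judo.
That leaves Vera.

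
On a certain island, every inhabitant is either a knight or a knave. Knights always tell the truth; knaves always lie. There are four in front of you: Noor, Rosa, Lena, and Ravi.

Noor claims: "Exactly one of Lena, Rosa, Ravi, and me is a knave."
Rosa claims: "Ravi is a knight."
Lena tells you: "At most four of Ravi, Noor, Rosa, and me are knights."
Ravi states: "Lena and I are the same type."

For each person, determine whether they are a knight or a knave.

Noor: knave, Rosa: knave, Lena: knight, Ravi: knave

Regardless of anyone's role, Lena's statement is true, so Lena is a knight.
Consider Noor. Suppose Noor is a knight.
Then no assignment of the remaining roles makes every statement match its speaker's type — contradiction.
So Noor is a knave.
Consider Rosa. Suppose Rosa is a knight.
Then no assignment of the remaining roles makes every statement match its speaker's type — contradiction.
So Rosa is a knave.
Consider Ravi. Suppose Ravi is a knight.
Then Rosa's statement comes out true, contradicting Rosa being a knave.
So Ravi is a knave.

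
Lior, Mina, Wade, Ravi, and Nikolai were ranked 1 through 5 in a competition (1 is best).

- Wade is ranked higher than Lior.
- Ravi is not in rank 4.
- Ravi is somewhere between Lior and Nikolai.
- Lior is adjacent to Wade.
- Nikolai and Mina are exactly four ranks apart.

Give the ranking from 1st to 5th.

Nikolai, Ravi, Wade, Lior, Mina

From clue 1: Lior is in {2,3,4,5}.
From clues 1–3: Ravi is in {2,3}.
From clues 1–5: Nikolai → rank 1, Ravi → rank 2, Wade → rank 3, Lior → rank 4, Mina → rank 5.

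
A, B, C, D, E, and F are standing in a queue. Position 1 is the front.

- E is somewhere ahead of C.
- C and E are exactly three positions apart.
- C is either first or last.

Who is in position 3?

E

With clues 1–2, C is ruled out for position 3.
With clues 1–3, A, B, D, and F are ruled out for position 3.
So position 3 is E.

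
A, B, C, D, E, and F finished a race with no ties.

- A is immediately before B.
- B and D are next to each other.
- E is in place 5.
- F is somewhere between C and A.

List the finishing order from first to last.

From clue 1: A is in {1,2,3,4,5}.
From clues 1–2: A is in {1,2,3,4}.
From clues 1–3: E → place 5.
From clues 1–4: A → place 1, B → place 2, D → place 3, F → place 4, C → place 6.

A, B, D, F, E, C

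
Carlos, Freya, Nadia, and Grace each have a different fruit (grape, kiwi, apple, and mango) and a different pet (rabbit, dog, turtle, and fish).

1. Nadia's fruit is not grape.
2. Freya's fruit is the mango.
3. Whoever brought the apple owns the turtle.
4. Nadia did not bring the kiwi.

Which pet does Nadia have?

With clues 1–4, dog, fish, and rabbit are impossible for Nadia's pet.
That leaves turtle.

turtle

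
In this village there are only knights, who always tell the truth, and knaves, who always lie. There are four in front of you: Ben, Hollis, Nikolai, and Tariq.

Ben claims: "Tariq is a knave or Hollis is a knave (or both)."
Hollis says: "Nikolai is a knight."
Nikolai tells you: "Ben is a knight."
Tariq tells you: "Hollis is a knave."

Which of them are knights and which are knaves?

Consider Ben. Suppose Ben is a knave.
Then no assignment of the remaining roles makes every statement match its speaker's type — contradiction.
So Ben is a knight.
With that fixed, Nikolai's statement is true, so Nikolai is a knight.
With that fixed, Hollis's statement is true, so Hollis is a knight.
With that fixed, Tariq's statement is false, so Tariq is a knave.

Ben: knight, Hollis: knight, Nikolai: knight, Tariq: knave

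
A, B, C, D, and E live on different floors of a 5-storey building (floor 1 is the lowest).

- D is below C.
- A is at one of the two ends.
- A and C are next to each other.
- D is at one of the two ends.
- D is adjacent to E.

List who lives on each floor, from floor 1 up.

From clue 1: C is in {2,3,4,5}.
From clues 1–2: A is in {1,5}.
From clues 1–3: C → floor 4, A → floor 5.
From clues 1–4: D → floor 1.
From clues 1–5: E → floor 2, B → floor 3.

D, E, B, C, A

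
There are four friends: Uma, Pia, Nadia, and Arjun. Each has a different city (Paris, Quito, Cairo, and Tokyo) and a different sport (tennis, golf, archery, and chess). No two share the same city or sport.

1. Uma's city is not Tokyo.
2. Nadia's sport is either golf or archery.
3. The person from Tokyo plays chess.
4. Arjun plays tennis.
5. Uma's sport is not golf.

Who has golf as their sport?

With clues 1–4, Arjun and Pia are impossible for the one with sport golf.
With clues 1–5, Uma is impossible for the one with sport golf.
That leaves Nadia.

Nadia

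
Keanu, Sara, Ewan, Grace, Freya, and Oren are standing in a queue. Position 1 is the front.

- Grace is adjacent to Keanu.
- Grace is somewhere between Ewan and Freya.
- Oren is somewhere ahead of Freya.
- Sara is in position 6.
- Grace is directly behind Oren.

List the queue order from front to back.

Ewan, Oren, Grace, Keanu, Freya, Sara

From clues 1–2: Keanu is in {2,3,4,5}.
From clues 1–4: Sara → position 6.
From clues 1–5: Ewan → position 1, Oren → position 2, Grace → position 3, Keanu → position 4, Freya → position 5.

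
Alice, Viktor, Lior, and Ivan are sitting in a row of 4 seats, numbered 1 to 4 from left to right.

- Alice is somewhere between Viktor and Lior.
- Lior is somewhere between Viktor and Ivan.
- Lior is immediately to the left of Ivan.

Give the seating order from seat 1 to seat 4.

From clue 1: Alice is in {2,3}.
From clues 1–3: Viktor → seat 1, Alice → seat 2, Lior → seat 3, Ivan → seat 4.

Viktor, Alice, Lior, Ivan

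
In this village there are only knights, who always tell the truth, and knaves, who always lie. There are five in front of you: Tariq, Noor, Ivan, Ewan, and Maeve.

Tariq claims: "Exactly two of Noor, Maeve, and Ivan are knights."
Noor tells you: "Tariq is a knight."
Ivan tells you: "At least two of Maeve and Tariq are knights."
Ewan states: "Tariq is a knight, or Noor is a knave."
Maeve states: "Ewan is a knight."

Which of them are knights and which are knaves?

Tariq: knave, Noor: knave, Ivan: knave, Ewan: knight, Maeve: knight

Consider Tariq. Suppose Tariq is a knight.
Then no assignment of the remaining roles makes every statement match its speaker's type — contradiction.
So Tariq is a knave.
With that fixed, Noor's statement is false, so Noor is a knave.
With that fixed, Ivan's statement is false, so Ivan is a knave.
With that fixed, Ewan's statement is true, so Ewan is a knight.
With that fixed, Maeve's statement is true, so Maeve is a knight.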